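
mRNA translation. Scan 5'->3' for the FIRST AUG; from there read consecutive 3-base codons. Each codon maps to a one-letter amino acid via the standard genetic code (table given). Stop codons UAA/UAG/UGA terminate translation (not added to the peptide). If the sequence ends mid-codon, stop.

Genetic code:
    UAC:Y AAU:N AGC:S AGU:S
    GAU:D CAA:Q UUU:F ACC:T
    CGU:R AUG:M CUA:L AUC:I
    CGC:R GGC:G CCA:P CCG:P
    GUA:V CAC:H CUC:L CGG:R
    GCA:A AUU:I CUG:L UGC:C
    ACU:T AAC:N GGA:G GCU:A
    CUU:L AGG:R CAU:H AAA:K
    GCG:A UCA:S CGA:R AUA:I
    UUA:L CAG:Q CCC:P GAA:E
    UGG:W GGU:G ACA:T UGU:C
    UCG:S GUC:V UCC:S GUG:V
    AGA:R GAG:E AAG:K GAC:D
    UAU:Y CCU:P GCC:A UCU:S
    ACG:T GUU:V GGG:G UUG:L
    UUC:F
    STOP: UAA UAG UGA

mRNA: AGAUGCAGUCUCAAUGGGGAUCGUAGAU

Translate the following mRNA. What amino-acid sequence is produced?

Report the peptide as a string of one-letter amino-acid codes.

start AUG at pos 2
pos 2: AUG -> M; peptide=M
pos 5: CAG -> Q; peptide=MQ
pos 8: UCU -> S; peptide=MQS
pos 11: CAA -> Q; peptide=MQSQ
pos 14: UGG -> W; peptide=MQSQW
pos 17: GGA -> G; peptide=MQSQWG
pos 20: UCG -> S; peptide=MQSQWGS
pos 23: UAG -> STOP

Answer: MQSQWGS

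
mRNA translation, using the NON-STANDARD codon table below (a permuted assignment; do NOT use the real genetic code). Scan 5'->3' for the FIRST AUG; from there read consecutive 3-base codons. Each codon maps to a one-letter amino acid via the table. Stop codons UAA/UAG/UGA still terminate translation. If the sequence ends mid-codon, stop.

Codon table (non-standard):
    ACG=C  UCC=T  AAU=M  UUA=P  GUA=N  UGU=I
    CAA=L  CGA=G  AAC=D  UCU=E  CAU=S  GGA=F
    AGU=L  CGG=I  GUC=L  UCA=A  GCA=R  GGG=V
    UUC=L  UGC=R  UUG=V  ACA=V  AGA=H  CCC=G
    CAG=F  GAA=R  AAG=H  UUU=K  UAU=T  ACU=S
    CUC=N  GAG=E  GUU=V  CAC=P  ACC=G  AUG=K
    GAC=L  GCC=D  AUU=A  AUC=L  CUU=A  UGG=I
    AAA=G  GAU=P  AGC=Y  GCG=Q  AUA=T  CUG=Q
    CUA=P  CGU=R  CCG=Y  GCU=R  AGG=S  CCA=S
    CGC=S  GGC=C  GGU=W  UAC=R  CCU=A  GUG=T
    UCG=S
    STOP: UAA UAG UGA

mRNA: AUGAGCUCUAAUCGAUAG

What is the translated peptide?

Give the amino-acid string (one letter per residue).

Answer: KYEMG

Derivation:
start AUG at pos 0
pos 0: AUG -> K; peptide=K
pos 3: AGC -> Y; peptide=KY
pos 6: UCU -> E; peptide=KYE
pos 9: AAU -> M; peptide=KYEM
pos 12: CGA -> G; peptide=KYEMG
pos 15: UAG -> STOP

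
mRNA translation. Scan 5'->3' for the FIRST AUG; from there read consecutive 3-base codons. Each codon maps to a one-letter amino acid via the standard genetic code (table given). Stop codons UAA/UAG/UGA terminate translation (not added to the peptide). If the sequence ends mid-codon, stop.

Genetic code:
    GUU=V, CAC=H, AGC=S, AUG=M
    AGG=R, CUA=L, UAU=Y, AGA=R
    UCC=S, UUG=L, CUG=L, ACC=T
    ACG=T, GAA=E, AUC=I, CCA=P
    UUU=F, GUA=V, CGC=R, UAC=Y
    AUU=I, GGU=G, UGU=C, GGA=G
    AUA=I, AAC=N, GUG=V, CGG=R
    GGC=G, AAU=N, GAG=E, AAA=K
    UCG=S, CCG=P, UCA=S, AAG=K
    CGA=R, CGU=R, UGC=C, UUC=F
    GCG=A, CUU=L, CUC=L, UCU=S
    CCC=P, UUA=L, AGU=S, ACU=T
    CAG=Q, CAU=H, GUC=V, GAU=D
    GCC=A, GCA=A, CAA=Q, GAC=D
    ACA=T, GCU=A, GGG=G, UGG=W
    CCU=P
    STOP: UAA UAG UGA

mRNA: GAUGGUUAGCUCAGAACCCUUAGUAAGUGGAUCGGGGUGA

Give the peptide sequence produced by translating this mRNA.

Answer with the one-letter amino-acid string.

Answer: MVSSEPLVSGSG

Derivation:
start AUG at pos 1
pos 1: AUG -> M; peptide=M
pos 4: GUU -> V; peptide=MV
pos 7: AGC -> S; peptide=MVS
pos 10: UCA -> S; peptide=MVSS
pos 13: GAA -> E; peptide=MVSSE
pos 16: CCC -> P; peptide=MVSSEP
pos 19: UUA -> L; peptide=MVSSEPL
pos 22: GUA -> V; peptide=MVSSEPLV
pos 25: AGU -> S; peptide=MVSSEPLVS
pos 28: GGA -> G; peptide=MVSSEPLVSG
pos 31: UCG -> S; peptide=MVSSEPLVSGS
pos 34: GGG -> G; peptide=MVSSEPLVSGSG
pos 37: UGA -> STOP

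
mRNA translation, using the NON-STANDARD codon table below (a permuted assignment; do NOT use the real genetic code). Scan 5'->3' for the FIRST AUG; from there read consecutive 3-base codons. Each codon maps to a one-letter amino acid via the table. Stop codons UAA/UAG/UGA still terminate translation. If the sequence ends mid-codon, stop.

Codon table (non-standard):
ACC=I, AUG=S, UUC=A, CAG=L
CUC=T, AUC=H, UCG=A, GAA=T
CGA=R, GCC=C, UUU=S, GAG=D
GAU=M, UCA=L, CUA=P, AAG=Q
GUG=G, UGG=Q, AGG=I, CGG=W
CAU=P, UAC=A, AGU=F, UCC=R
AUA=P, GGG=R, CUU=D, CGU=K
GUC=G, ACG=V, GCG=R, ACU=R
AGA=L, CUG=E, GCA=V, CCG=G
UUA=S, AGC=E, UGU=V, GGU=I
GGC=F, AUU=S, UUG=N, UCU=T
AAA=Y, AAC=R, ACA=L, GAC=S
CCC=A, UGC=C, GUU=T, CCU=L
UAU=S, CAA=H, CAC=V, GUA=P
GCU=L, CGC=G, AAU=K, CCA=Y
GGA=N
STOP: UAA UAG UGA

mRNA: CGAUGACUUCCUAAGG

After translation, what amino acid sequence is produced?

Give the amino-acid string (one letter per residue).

Answer: SRR

Derivation:
start AUG at pos 2
pos 2: AUG -> S; peptide=S
pos 5: ACU -> R; peptide=SR
pos 8: UCC -> R; peptide=SRR
pos 11: UAA -> STOP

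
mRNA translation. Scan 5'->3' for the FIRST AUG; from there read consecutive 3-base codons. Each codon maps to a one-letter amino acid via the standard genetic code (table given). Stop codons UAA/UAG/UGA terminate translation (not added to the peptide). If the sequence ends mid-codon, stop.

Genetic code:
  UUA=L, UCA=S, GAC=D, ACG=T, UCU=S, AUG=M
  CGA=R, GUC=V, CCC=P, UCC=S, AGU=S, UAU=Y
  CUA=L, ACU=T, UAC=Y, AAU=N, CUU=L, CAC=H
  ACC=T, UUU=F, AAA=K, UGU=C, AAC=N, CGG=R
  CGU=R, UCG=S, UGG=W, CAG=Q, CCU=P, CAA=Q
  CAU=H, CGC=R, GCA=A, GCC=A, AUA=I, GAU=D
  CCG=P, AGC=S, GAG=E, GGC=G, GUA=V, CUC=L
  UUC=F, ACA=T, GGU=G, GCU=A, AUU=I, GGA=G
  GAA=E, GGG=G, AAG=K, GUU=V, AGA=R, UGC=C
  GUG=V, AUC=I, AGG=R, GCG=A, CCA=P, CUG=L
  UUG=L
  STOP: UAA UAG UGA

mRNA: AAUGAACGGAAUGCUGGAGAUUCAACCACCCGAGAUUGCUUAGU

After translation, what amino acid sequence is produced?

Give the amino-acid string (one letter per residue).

start AUG at pos 1
pos 1: AUG -> M; peptide=M
pos 4: AAC -> N; peptide=MN
pos 7: GGA -> G; peptide=MNG
pos 10: AUG -> M; peptide=MNGM
pos 13: CUG -> L; peptide=MNGML
pos 16: GAG -> E; peptide=MNGMLE
pos 19: AUU -> I; peptide=MNGMLEI
pos 22: CAA -> Q; peptide=MNGMLEIQ
pos 25: CCA -> P; peptide=MNGMLEIQP
pos 28: CCC -> P; peptide=MNGMLEIQPP
pos 31: GAG -> E; peptide=MNGMLEIQPPE
pos 34: AUU -> I; peptide=MNGMLEIQPPEI
pos 37: GCU -> A; peptide=MNGMLEIQPPEIA
pos 40: UAG -> STOP

Answer: MNGMLEIQPPEIA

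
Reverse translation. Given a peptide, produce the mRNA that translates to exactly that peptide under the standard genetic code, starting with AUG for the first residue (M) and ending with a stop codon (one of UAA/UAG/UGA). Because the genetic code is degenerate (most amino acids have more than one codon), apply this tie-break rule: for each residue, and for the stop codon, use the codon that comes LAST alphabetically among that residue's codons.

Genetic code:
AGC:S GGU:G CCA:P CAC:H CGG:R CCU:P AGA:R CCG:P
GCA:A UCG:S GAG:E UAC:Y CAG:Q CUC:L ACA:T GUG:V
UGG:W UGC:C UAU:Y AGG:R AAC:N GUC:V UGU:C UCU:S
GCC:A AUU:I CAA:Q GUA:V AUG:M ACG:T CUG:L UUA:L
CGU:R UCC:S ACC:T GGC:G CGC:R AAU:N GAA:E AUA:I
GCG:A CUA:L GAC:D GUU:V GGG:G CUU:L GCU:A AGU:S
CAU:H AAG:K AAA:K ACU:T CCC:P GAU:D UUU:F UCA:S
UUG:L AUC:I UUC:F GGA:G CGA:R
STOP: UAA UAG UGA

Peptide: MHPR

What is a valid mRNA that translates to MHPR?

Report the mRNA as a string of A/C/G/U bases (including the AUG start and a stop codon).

residue 1: M -> AUG (start codon)
residue 2: H codons sorted = CAC,CAU -> pick last = CAU
residue 3: P codons sorted = CCA,CCC,CCG,CCU -> pick last = CCU
residue 4: R codons sorted = AGA,AGG,CGA,CGC,CGG,CGU -> pick last = CGU
terminator: stop codons sorted = UAA,UAG,UGA -> pick last = UGA

Answer: mRNA: AUGCAUCCUCGUUGA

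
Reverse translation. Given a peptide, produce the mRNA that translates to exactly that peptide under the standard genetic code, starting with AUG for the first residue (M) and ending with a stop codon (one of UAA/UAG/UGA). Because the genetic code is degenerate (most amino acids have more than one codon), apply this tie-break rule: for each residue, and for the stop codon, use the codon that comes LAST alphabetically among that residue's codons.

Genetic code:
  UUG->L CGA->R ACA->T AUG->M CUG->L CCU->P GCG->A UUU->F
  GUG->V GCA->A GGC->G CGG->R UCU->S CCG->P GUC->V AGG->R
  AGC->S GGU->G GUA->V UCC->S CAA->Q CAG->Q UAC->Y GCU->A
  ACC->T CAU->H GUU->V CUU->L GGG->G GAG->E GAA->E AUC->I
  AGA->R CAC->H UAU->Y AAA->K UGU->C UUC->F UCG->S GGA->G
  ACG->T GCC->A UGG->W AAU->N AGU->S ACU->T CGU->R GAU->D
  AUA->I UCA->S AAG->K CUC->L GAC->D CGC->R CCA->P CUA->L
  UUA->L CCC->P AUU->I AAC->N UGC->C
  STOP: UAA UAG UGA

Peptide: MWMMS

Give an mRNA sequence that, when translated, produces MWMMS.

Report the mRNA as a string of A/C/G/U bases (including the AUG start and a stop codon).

Answer: mRNA: AUGUGGAUGAUGUCUUGA

Derivation:
residue 1: M -> AUG (start codon)
residue 2: W -> UGG (only codon)
residue 3: M -> AUG (only codon)
residue 4: M -> AUG (only codon)
residue 5: S codons sorted = AGC,AGU,UCA,UCC,UCG,UCU -> pick last = UCU
terminator: stop codons sorted = UAA,UAG,UGA -> pick last = UGA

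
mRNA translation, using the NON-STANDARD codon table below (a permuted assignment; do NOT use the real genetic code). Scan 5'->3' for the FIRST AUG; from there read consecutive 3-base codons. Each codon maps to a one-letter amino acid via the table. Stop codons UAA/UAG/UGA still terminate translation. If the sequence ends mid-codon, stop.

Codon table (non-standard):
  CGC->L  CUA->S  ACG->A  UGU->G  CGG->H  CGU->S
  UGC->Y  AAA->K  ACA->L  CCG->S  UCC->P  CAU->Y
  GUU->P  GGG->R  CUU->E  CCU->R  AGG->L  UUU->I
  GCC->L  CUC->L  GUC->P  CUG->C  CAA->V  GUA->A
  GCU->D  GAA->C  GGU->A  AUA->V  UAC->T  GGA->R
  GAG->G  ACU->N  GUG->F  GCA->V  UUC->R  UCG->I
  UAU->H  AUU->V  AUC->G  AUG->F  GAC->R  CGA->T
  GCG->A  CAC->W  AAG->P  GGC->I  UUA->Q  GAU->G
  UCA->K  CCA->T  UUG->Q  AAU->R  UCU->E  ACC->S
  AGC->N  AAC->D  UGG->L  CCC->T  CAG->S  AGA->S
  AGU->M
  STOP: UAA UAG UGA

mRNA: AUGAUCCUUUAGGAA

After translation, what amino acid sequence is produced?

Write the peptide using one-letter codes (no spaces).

start AUG at pos 0
pos 0: AUG -> F; peptide=F
pos 3: AUC -> G; peptide=FG
pos 6: CUU -> E; peptide=FGE
pos 9: UAG -> STOP

Answer: FGE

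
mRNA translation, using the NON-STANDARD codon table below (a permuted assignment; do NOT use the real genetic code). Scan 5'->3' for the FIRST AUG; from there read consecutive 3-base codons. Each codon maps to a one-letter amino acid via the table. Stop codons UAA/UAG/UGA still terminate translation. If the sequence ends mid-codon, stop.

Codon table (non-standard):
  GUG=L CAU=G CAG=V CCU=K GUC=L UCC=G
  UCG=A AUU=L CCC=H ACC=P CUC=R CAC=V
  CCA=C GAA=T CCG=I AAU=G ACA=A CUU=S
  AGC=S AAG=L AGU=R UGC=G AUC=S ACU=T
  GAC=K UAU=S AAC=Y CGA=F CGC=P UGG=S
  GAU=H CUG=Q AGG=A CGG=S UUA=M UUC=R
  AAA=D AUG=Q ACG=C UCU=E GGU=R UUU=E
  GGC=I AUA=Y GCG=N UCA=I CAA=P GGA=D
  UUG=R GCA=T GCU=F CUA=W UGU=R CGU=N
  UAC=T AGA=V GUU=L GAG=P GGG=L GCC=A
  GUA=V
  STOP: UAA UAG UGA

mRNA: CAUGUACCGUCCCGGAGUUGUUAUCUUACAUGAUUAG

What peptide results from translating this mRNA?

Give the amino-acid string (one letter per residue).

Answer: QTNHDLLSMGH

Derivation:
start AUG at pos 1
pos 1: AUG -> Q; peptide=Q
pos 4: UAC -> T; peptide=QT
pos 7: CGU -> N; peptide=QTN
pos 10: CCC -> H; peptide=QTNH
pos 13: GGA -> D; peptide=QTNHD
pos 16: GUU -> L; peptide=QTNHDL
pos 19: GUU -> L; peptide=QTNHDLL
pos 22: AUC -> S; peptide=QTNHDLLS
pos 25: UUA -> M; peptide=QTNHDLLSM
pos 28: CAU -> G; peptide=QTNHDLLSMG
pos 31: GAU -> H; peptide=QTNHDLLSMGH
pos 34: UAG -> STOP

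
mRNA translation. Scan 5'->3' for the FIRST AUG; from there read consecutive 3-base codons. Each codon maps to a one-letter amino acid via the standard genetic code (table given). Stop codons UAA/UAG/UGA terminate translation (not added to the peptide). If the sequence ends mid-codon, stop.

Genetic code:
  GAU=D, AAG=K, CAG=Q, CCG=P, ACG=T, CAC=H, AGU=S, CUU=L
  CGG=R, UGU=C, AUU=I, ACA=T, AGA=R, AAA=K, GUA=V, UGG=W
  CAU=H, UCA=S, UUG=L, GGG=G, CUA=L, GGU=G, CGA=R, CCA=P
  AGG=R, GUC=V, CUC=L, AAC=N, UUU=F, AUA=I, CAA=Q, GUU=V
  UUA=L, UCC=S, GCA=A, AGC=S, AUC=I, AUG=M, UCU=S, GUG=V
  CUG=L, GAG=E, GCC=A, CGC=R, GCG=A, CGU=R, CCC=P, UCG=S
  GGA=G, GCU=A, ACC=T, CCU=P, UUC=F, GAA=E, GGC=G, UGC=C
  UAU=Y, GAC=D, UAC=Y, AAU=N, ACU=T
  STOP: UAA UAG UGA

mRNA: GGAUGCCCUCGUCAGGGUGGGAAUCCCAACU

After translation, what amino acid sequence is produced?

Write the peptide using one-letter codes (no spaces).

Answer: MPSSGWESQ

Derivation:
start AUG at pos 2
pos 2: AUG -> M; peptide=M
pos 5: CCC -> P; peptide=MP
pos 8: UCG -> S; peptide=MPS
pos 11: UCA -> S; peptide=MPSS
pos 14: GGG -> G; peptide=MPSSG
pos 17: UGG -> W; peptide=MPSSGW
pos 20: GAA -> E; peptide=MPSSGWE
pos 23: UCC -> S; peptide=MPSSGWES
pos 26: CAA -> Q; peptide=MPSSGWESQ
pos 29: only 2 nt remain (<3), stop (end of mRNA)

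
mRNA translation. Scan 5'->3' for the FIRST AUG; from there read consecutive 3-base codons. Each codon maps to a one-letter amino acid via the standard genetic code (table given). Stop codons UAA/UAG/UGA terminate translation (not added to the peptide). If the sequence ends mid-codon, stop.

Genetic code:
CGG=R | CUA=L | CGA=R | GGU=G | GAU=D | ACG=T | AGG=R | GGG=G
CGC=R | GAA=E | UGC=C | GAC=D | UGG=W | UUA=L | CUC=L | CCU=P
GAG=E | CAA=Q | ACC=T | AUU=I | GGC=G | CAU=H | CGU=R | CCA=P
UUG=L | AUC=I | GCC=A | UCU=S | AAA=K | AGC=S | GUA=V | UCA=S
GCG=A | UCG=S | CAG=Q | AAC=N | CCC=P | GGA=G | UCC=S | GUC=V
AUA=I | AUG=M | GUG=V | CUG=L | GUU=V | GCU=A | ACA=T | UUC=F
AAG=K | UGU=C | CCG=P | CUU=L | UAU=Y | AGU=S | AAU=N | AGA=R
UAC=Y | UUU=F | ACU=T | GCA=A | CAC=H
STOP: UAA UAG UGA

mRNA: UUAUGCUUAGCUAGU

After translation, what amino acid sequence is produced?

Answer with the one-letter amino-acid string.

start AUG at pos 2
pos 2: AUG -> M; peptide=M
pos 5: CUU -> L; peptide=ML
pos 8: AGC -> S; peptide=MLS
pos 11: UAG -> STOP

Answer: MLS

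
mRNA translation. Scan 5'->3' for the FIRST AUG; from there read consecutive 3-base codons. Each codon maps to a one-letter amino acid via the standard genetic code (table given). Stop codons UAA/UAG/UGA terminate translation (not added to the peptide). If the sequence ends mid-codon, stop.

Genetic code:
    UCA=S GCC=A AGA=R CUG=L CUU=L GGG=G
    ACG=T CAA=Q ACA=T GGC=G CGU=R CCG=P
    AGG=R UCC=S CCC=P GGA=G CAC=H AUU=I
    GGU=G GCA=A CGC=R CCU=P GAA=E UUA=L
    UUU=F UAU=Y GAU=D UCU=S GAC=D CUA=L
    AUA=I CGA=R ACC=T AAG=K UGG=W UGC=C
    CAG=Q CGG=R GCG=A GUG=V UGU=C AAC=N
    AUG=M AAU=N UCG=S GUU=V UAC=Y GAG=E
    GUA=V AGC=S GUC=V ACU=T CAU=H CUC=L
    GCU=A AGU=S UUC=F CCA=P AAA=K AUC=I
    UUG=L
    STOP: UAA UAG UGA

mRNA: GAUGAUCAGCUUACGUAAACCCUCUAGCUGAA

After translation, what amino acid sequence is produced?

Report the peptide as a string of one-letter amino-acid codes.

Answer: MISLRKPSS

Derivation:
start AUG at pos 1
pos 1: AUG -> M; peptide=M
pos 4: AUC -> I; peptide=MI
pos 7: AGC -> S; peptide=MIS
pos 10: UUA -> L; peptide=MISL
pos 13: CGU -> R; peptide=MISLR
pos 16: AAA -> K; peptide=MISLRK
pos 19: CCC -> P; peptide=MISLRKP
pos 22: UCU -> S; peptide=MISLRKPS
pos 25: AGC -> S; peptide=MISLRKPSS
pos 28: UGA -> STOP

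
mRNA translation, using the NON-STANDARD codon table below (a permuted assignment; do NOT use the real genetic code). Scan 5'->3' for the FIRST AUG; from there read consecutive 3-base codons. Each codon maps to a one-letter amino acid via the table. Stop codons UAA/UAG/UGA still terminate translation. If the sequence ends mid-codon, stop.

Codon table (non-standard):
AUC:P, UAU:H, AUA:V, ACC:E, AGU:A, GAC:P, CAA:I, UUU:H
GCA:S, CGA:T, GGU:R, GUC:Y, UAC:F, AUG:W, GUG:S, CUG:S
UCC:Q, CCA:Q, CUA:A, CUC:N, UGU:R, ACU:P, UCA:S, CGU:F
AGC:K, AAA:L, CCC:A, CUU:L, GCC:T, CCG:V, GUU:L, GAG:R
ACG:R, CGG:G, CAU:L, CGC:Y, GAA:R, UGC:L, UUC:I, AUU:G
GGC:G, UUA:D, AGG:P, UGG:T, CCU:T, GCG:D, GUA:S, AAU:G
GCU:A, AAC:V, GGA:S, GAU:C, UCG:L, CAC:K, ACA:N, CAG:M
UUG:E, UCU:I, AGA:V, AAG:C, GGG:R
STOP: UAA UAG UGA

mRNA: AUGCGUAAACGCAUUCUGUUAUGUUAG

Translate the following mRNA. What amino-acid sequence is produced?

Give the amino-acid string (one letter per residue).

Answer: WFLYGSDR

Derivation:
start AUG at pos 0
pos 0: AUG -> W; peptide=W
pos 3: CGU -> F; peptide=WF
pos 6: AAA -> L; peptide=WFL
pos 9: CGC -> Y; peptide=WFLY
pos 12: AUU -> G; peptide=WFLYG
pos 15: CUG -> S; peptide=WFLYGS
pos 18: UUA -> D; peptide=WFLYGSD
pos 21: UGU -> R; peptide=WFLYGSDR
pos 24: UAG -> STOP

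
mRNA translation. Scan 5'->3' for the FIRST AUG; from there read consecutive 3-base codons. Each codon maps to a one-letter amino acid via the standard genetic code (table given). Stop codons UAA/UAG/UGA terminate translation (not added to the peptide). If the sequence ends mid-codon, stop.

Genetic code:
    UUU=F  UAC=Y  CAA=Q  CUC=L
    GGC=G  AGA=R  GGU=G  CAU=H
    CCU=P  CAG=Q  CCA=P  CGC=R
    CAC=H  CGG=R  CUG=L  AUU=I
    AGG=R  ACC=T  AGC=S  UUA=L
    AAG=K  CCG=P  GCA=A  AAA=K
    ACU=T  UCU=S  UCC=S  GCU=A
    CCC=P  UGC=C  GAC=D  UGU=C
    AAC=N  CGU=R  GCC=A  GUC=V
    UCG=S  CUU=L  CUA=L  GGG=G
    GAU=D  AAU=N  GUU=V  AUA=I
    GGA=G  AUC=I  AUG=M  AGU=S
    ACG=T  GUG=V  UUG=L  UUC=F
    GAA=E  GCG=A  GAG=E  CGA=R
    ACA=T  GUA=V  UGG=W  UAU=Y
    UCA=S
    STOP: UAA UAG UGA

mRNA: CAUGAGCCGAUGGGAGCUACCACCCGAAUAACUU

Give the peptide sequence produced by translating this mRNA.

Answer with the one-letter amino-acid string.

start AUG at pos 1
pos 1: AUG -> M; peptide=M
pos 4: AGC -> S; peptide=MS
pos 7: CGA -> R; peptide=MSR
pos 10: UGG -> W; peptide=MSRW
pos 13: GAG -> E; peptide=MSRWE
pos 16: CUA -> L; peptide=MSRWEL
pos 19: CCA -> P; peptide=MSRWELP
pos 22: CCC -> P; peptide=MSRWELPP
pos 25: GAA -> E; peptide=MSRWELPPE
pos 28: UAA -> STOP

Answer: MSRWELPPE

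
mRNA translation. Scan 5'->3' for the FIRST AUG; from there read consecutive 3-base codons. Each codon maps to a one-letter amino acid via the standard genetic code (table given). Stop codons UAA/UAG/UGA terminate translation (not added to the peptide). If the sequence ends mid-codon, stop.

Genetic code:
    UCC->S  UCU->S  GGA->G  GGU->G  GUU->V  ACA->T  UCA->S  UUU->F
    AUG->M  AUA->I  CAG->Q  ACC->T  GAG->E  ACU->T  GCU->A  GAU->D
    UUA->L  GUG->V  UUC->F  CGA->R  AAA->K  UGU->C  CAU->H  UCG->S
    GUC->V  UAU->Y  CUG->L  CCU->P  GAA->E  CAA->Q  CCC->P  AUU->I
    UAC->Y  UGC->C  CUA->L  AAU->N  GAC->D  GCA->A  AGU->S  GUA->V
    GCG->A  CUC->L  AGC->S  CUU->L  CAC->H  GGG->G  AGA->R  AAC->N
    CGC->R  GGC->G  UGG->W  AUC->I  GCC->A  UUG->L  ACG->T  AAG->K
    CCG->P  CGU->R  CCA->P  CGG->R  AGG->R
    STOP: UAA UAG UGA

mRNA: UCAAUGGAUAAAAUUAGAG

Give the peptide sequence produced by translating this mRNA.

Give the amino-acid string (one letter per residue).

start AUG at pos 3
pos 3: AUG -> M; peptide=M
pos 6: GAU -> D; peptide=MD
pos 9: AAA -> K; peptide=MDK
pos 12: AUU -> I; peptide=MDKI
pos 15: AGA -> R; peptide=MDKIR
pos 18: only 1 nt remain (<3), stop (end of mRNA)

Answer: MDKIR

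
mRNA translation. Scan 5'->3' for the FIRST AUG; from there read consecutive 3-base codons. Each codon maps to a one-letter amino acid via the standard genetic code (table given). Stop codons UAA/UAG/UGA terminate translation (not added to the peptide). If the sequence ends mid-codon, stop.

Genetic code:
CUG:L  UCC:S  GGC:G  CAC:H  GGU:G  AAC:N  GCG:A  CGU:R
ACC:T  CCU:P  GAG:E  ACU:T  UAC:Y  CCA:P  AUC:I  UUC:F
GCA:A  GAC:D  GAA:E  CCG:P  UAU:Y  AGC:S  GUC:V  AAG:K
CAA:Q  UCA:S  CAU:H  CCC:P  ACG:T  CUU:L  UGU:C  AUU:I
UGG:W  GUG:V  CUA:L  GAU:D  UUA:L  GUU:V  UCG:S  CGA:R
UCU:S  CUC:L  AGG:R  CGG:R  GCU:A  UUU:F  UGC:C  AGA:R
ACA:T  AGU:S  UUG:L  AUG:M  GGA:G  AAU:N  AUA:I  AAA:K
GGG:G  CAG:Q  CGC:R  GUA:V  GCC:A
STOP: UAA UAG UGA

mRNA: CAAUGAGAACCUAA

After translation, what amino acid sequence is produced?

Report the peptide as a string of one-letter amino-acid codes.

start AUG at pos 2
pos 2: AUG -> M; peptide=M
pos 5: AGA -> R; peptide=MR
pos 8: ACC -> T; peptide=MRT
pos 11: UAA -> STOP

Answer: MRT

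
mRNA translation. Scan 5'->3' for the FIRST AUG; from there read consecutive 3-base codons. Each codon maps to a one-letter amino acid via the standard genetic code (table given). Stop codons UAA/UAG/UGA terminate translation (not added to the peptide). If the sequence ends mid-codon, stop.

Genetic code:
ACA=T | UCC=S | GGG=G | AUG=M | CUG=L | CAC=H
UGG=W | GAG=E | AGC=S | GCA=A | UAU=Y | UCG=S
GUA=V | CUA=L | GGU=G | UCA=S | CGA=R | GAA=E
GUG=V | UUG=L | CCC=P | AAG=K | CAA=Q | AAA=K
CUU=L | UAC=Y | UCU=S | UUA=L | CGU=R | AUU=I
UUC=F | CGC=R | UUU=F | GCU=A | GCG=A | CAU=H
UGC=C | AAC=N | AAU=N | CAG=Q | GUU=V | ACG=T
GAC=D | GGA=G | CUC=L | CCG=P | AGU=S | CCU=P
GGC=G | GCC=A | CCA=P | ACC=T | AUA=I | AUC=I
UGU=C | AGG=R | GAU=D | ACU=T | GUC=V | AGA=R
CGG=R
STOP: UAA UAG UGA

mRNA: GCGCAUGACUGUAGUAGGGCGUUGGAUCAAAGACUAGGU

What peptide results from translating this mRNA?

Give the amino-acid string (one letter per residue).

Answer: MTVVGRWIKD

Derivation:
start AUG at pos 4
pos 4: AUG -> M; peptide=M
pos 7: ACU -> T; peptide=MT
pos 10: GUA -> V; peptide=MTV
pos 13: GUA -> V; peptide=MTVV
pos 16: GGG -> G; peptide=MTVVG
pos 19: CGU -> R; peptide=MTVVGR
pos 22: UGG -> W; peptide=MTVVGRW
pos 25: AUC -> I; peptide=MTVVGRWI
pos 28: AAA -> K; peptide=MTVVGRWIK
pos 31: GAC -> D; peptide=MTVVGRWIKD
pos 34: UAG -> STOP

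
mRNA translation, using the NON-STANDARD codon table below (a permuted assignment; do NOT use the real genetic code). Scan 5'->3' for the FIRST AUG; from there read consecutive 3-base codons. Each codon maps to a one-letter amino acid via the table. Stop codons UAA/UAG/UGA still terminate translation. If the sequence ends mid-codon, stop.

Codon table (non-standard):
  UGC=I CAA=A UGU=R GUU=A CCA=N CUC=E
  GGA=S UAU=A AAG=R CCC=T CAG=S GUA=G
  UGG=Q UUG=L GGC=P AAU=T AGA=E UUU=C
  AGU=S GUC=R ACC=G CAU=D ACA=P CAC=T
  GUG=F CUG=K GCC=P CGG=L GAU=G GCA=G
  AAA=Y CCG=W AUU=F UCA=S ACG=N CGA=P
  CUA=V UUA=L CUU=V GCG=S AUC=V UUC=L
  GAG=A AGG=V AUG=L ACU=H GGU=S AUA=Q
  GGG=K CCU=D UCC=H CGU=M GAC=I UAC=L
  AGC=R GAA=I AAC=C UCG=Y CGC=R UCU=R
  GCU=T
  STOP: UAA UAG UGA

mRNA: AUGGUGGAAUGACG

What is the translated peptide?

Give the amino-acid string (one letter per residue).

start AUG at pos 0
pos 0: AUG -> L; peptide=L
pos 3: GUG -> F; peptide=LF
pos 6: GAA -> I; peptide=LFI
pos 9: UGA -> STOP

Answer: LFI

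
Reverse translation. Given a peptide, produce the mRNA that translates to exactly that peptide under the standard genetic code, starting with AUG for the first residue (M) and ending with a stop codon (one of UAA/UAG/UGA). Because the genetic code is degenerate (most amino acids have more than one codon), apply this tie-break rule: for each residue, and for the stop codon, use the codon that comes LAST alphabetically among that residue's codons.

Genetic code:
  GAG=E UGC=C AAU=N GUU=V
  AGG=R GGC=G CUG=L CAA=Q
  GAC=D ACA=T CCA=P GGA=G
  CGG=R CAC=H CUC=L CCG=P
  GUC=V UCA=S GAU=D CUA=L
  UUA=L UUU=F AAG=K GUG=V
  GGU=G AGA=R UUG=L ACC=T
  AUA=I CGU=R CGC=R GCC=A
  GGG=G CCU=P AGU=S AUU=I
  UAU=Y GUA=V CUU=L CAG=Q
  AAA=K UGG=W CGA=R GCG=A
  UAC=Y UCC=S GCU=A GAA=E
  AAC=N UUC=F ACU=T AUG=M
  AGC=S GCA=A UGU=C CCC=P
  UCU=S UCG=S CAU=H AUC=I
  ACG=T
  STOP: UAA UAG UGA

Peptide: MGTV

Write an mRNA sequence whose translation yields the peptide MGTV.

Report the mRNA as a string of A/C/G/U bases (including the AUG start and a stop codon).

Answer: mRNA: AUGGGUACUGUUUGA

Derivation:
residue 1: M -> AUG (start codon)
residue 2: G codons sorted = GGA,GGC,GGG,GGU -> pick last = GGU
residue 3: T codons sorted = ACA,ACC,ACG,ACU -> pick last = ACU
residue 4: V codons sorted = GUA,GUC,GUG,GUU -> pick last = GUU
terminator: stop codons sorted = UAA,UAG,UGA -> pick last = UGA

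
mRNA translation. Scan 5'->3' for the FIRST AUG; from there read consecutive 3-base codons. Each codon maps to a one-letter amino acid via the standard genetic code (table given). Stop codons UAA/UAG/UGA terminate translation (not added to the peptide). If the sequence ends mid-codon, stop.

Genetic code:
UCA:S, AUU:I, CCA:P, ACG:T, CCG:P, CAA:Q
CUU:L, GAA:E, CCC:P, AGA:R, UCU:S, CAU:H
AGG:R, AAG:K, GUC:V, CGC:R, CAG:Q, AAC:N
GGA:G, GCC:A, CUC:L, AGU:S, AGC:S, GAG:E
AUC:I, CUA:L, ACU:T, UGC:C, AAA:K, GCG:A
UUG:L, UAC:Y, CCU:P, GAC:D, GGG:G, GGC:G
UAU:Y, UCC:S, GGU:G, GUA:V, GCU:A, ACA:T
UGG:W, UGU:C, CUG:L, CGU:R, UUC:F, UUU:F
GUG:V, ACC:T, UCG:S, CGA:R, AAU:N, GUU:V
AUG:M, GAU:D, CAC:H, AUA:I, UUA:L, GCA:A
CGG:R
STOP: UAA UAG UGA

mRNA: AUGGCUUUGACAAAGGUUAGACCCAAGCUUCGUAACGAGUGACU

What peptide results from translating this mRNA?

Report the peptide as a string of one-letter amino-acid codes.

Answer: MALTKVRPKLRNE

Derivation:
start AUG at pos 0
pos 0: AUG -> M; peptide=M
pos 3: GCU -> A; peptide=MA
pos 6: UUG -> L; peptide=MAL
pos 9: ACA -> T; peptide=MALT
pos 12: AAG -> K; peptide=MALTK
pos 15: GUU -> V; peptide=MALTKV
pos 18: AGA -> R; peptide=MALTKVR
pos 21: CCC -> P; peptide=MALTKVRP
pos 24: AAG -> K; peptide=MALTKVRPK
pos 27: CUU -> L; peptide=MALTKVRPKL
pos 30: CGU -> R; peptide=MALTKVRPKLR
pos 33: AAC -> N; peptide=MALTKVRPKLRN
pos 36: GAG -> E; peptide=MALTKVRPKLRNE
pos 39: UGA -> STOP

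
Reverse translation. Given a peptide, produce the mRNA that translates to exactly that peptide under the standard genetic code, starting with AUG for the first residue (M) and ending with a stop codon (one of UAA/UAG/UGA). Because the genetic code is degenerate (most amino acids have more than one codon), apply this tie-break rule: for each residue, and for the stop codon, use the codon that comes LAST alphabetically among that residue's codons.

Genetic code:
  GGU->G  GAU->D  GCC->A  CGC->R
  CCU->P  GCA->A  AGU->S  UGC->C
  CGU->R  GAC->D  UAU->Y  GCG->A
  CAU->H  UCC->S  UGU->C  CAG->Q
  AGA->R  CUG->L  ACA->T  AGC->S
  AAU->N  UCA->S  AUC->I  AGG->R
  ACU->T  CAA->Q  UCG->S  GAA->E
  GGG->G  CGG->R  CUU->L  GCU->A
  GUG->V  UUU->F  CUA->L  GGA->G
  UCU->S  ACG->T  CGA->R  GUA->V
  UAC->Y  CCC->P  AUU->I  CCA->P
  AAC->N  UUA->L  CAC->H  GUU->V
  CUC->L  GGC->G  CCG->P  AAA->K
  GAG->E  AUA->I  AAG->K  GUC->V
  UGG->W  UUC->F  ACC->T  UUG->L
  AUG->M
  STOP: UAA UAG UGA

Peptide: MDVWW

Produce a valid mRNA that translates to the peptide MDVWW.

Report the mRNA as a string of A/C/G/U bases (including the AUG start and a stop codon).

residue 1: M -> AUG (start codon)
residue 2: D codons sorted = GAC,GAU -> pick last = GAU
residue 3: V codons sorted = GUA,GUC,GUG,GUU -> pick last = GUU
residue 4: W -> UGG (only codon)
residue 5: W -> UGG (only codon)
terminator: stop codons sorted = UAA,UAG,UGA -> pick last = UGA

Answer: mRNA: AUGGAUGUUUGGUGGUGA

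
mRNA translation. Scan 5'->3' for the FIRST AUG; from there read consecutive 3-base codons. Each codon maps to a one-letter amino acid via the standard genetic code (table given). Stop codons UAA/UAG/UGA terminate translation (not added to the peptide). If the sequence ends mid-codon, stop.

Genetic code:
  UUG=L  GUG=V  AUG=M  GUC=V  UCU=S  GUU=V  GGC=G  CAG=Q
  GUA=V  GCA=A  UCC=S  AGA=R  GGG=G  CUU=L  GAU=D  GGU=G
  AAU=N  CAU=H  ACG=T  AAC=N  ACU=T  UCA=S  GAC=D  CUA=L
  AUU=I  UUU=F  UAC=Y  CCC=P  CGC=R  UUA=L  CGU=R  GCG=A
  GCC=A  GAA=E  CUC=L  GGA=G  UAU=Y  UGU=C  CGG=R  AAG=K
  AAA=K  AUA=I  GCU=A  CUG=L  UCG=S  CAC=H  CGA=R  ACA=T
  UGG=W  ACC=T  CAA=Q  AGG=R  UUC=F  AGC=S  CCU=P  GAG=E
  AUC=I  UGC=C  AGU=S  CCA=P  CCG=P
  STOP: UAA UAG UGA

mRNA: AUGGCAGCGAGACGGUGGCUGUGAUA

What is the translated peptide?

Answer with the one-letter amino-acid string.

Answer: MAARRWL

Derivation:
start AUG at pos 0
pos 0: AUG -> M; peptide=M
pos 3: GCA -> A; peptide=MA
pos 6: GCG -> A; peptide=MAA
pos 9: AGA -> R; peptide=MAAR
pos 12: CGG -> R; peptide=MAARR
pos 15: UGG -> W; peptide=MAARRW
pos 18: CUG -> L; peptide=MAARRWL
pos 21: UGA -> STOP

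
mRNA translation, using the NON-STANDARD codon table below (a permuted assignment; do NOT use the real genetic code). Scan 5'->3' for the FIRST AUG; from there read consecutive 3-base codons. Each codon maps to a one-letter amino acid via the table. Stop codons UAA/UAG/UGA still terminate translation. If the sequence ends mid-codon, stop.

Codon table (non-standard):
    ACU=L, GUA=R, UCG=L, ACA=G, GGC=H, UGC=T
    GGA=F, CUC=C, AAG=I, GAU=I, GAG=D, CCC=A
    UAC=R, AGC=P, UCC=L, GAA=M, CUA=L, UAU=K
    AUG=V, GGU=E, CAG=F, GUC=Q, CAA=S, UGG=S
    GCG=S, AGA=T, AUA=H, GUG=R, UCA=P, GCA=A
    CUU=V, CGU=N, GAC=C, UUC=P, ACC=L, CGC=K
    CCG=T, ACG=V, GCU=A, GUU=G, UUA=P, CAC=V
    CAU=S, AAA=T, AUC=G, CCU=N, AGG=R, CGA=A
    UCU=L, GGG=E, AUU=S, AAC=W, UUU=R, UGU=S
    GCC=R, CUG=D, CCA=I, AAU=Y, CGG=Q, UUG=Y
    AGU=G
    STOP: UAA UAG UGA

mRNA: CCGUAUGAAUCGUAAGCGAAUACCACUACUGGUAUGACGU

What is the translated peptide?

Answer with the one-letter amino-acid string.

Answer: VYNIAHILDR

Derivation:
start AUG at pos 4
pos 4: AUG -> V; peptide=V
pos 7: AAU -> Y; peptide=VY
pos 10: CGU -> N; peptide=VYN
pos 13: AAG -> I; peptide=VYNI
pos 16: CGA -> A; peptide=VYNIA
pos 19: AUA -> H; peptide=VYNIAH
pos 22: CCA -> I; peptide=VYNIAHI
pos 25: CUA -> L; peptide=VYNIAHIL
pos 28: CUG -> D; peptide=VYNIAHILD
pos 31: GUA -> R; peptide=VYNIAHILDR
pos 34: UGA -> STOP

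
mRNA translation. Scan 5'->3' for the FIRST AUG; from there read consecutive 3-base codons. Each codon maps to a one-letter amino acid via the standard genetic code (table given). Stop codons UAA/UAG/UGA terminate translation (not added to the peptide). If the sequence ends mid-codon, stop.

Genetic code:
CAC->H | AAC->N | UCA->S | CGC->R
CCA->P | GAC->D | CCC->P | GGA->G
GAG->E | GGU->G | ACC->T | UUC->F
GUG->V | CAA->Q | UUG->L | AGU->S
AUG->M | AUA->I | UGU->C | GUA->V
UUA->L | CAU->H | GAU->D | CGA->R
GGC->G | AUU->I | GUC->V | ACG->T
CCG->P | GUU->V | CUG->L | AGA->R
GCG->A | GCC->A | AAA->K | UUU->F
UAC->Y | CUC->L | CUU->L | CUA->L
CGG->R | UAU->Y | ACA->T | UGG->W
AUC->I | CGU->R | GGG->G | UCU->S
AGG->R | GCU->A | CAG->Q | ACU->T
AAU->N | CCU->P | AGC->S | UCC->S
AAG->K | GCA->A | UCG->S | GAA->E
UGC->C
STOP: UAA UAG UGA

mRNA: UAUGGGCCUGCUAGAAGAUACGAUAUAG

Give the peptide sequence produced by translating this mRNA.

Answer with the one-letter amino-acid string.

Answer: MGLLEDTI

Derivation:
start AUG at pos 1
pos 1: AUG -> M; peptide=M
pos 4: GGC -> G; peptide=MG
pos 7: CUG -> L; peptide=MGL
pos 10: CUA -> L; peptide=MGLL
pos 13: GAA -> E; peptide=MGLLE
pos 16: GAU -> D; peptide=MGLLED
pos 19: ACG -> T; peptide=MGLLEDT
pos 22: AUA -> I; peptide=MGLLEDTI
pos 25: UAG -> STOP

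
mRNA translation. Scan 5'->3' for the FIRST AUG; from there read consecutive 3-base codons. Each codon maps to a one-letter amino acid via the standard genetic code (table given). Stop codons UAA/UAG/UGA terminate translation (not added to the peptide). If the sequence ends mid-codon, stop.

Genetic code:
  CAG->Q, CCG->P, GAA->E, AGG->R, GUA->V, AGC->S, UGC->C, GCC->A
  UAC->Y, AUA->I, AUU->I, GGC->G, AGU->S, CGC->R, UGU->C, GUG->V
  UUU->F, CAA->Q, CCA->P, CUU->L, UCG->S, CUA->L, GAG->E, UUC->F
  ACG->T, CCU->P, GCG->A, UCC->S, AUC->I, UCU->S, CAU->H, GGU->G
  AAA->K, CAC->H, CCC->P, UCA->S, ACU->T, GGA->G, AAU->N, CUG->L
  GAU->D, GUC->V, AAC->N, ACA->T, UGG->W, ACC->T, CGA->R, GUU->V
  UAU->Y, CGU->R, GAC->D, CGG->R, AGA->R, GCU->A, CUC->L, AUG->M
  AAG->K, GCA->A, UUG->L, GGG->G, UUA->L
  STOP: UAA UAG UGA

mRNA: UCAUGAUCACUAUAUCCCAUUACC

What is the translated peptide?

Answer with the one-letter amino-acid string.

start AUG at pos 2
pos 2: AUG -> M; peptide=M
pos 5: AUC -> I; peptide=MI
pos 8: ACU -> T; peptide=MIT
pos 11: AUA -> I; peptide=MITI
pos 14: UCC -> S; peptide=MITIS
pos 17: CAU -> H; peptide=MITISH
pos 20: UAC -> Y; peptide=MITISHY
pos 23: only 1 nt remain (<3), stop (end of mRNA)

Answer: MITISHY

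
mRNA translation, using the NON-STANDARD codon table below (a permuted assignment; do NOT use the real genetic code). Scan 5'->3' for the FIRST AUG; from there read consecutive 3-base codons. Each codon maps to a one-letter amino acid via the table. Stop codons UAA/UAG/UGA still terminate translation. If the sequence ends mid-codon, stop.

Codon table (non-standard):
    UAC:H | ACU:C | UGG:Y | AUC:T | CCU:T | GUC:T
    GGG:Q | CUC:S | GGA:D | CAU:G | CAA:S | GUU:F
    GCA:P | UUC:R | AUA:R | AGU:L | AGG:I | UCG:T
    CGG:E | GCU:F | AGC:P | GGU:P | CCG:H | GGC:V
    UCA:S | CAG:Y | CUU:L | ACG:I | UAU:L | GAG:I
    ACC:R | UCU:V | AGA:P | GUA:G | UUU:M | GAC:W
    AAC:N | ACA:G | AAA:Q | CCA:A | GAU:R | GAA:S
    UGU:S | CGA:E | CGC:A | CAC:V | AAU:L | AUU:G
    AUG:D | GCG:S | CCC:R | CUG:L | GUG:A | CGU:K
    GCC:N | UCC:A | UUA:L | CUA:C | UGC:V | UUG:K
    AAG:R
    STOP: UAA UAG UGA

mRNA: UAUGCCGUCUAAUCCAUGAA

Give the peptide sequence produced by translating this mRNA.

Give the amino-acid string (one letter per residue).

Answer: DHVLA

Derivation:
start AUG at pos 1
pos 1: AUG -> D; peptide=D
pos 4: CCG -> H; peptide=DH
pos 7: UCU -> V; peptide=DHV
pos 10: AAU -> L; peptide=DHVL
pos 13: CCA -> A; peptide=DHVLA
pos 16: UGA -> STOP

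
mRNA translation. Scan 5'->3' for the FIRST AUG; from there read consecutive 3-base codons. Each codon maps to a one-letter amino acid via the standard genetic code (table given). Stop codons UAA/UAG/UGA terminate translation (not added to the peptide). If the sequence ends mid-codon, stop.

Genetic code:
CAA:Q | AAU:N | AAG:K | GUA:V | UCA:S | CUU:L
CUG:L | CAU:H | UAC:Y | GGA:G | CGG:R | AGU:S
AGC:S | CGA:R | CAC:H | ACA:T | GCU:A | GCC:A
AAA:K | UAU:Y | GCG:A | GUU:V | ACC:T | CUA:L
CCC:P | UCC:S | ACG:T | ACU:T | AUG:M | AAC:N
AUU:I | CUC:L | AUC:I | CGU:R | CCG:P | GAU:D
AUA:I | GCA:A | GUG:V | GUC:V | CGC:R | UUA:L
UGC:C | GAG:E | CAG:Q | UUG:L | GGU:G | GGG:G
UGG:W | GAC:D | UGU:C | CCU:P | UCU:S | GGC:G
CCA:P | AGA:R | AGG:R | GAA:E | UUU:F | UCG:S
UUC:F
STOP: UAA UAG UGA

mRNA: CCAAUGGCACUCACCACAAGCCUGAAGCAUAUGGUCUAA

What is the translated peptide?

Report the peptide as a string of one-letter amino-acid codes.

Answer: MALTTSLKHMV

Derivation:
start AUG at pos 3
pos 3: AUG -> M; peptide=M
pos 6: GCA -> A; peptide=MA
pos 9: CUC -> L; peptide=MAL
pos 12: ACC -> T; peptide=MALT
pos 15: ACA -> T; peptide=MALTT
pos 18: AGC -> S; peptide=MALTTS
pos 21: CUG -> L; peptide=MALTTSL
pos 24: AAG -> K; peptide=MALTTSLK
pos 27: CAU -> H; peptide=MALTTSLKH
pos 30: AUG -> M; peptide=MALTTSLKHM
pos 33: GUC -> V; peptide=MALTTSLKHMV
pos 36: UAA -> STOP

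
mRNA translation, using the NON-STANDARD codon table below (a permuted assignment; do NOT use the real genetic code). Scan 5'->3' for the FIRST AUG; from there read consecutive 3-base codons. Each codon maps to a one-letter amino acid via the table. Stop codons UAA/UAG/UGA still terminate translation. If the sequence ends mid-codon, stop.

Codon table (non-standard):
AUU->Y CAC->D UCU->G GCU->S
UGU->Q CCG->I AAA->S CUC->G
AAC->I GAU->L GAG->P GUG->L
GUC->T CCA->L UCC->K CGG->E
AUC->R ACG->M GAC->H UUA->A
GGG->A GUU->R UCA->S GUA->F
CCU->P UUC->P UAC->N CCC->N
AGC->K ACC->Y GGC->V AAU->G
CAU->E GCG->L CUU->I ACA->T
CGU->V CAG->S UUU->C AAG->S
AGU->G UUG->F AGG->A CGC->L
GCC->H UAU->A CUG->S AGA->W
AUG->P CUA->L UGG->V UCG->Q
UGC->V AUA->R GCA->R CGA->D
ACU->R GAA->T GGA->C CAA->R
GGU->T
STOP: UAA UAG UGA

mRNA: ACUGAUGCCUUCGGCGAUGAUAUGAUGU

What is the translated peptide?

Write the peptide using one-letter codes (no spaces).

Answer: PPQLPR

Derivation:
start AUG at pos 4
pos 4: AUG -> P; peptide=P
pos 7: CCU -> P; peptide=PP
pos 10: UCG -> Q; peptide=PPQ
pos 13: GCG -> L; peptide=PPQL
pos 16: AUG -> P; peptide=PPQLP
pos 19: AUA -> R; peptide=PPQLPR
pos 22: UGA -> STOP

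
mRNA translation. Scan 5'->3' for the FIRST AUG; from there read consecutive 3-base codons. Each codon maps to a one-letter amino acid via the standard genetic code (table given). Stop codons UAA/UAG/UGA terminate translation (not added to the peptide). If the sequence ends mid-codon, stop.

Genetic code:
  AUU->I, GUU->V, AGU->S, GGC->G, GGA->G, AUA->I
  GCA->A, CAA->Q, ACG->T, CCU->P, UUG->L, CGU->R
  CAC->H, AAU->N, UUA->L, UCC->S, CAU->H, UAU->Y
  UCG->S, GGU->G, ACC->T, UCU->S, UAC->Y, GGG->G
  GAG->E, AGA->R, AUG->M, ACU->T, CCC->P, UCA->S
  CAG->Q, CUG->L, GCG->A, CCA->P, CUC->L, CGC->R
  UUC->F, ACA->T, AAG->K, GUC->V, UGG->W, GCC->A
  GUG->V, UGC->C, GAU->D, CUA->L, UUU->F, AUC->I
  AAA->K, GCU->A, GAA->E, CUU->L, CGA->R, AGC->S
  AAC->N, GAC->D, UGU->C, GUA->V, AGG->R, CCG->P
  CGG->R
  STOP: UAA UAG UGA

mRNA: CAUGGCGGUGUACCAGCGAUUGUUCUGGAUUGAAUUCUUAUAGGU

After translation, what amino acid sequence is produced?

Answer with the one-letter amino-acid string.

Answer: MAVYQRLFWIEFL

Derivation:
start AUG at pos 1
pos 1: AUG -> M; peptide=M
pos 4: GCG -> A; peptide=MA
pos 7: GUG -> V; peptide=MAV
pos 10: UAC -> Y; peptide=MAVY
pos 13: CAG -> Q; peptide=MAVYQ
pos 16: CGA -> R; peptide=MAVYQR
pos 19: UUG -> L; peptide=MAVYQRL
pos 22: UUC -> F; peptide=MAVYQRLF
pos 25: UGG -> W; peptide=MAVYQRLFW
pos 28: AUU -> I; peptide=MAVYQRLFWI
pos 31: GAA -> E; peptide=MAVYQRLFWIE
pos 34: UUC -> F; peptide=MAVYQRLFWIEF
pos 37: UUA -> L; peptide=MAVYQRLFWIEFL
pos 40: UAG -> STOP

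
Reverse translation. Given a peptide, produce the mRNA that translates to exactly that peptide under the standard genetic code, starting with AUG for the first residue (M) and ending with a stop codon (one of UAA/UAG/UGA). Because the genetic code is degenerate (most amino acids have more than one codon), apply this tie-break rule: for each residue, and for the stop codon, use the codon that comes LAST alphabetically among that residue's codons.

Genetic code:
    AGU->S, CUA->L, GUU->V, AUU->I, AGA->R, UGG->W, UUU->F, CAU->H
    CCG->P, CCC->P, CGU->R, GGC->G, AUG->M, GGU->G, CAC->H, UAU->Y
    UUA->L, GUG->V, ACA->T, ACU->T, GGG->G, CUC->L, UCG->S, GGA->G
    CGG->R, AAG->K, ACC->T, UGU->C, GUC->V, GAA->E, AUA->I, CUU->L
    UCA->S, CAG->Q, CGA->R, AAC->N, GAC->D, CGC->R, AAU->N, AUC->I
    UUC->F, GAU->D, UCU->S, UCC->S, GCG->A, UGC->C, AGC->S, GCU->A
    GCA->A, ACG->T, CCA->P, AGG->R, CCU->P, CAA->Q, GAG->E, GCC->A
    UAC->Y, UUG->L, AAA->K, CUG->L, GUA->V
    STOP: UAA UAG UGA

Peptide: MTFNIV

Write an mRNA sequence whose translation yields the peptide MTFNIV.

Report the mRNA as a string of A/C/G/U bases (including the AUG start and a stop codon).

Answer: mRNA: AUGACUUUUAAUAUUGUUUGA

Derivation:
residue 1: M -> AUG (start codon)
residue 2: T codons sorted = ACA,ACC,ACG,ACU -> pick last = ACU
residue 3: F codons sorted = UUC,UUU -> pick last = UUU
residue 4: N codons sorted = AAC,AAU -> pick last = AAU
residue 5: I codons sorted = AUA,AUC,AUU -> pick last = AUU
residue 6: V codons sorted = GUA,GUC,GUG,GUU -> pick last = GUU
terminator: stop codons sorted = UAA,UAG,UGA -> pick last = UGA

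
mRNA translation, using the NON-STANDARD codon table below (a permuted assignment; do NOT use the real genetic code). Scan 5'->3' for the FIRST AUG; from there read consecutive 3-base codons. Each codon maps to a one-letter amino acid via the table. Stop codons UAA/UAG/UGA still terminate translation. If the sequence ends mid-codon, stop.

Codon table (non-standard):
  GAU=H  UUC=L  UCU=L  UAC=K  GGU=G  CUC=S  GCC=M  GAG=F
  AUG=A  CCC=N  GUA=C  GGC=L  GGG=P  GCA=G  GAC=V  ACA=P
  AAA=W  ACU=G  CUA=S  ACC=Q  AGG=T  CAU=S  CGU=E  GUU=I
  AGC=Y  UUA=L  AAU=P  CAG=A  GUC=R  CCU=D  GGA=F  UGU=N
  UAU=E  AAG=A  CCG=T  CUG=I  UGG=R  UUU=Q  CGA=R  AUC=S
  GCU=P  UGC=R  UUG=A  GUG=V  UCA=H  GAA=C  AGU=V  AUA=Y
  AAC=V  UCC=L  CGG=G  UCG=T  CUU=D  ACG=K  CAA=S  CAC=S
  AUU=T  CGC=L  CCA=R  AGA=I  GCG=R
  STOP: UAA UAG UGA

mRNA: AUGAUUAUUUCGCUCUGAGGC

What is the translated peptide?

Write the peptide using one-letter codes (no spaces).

Answer: ATTTS

Derivation:
start AUG at pos 0
pos 0: AUG -> A; peptide=A
pos 3: AUU -> T; peptide=AT
pos 6: AUU -> T; peptide=ATT
pos 9: UCG -> T; peptide=ATTT
pos 12: CUC -> S; peptide=ATTTS
pos 15: UGA -> STOP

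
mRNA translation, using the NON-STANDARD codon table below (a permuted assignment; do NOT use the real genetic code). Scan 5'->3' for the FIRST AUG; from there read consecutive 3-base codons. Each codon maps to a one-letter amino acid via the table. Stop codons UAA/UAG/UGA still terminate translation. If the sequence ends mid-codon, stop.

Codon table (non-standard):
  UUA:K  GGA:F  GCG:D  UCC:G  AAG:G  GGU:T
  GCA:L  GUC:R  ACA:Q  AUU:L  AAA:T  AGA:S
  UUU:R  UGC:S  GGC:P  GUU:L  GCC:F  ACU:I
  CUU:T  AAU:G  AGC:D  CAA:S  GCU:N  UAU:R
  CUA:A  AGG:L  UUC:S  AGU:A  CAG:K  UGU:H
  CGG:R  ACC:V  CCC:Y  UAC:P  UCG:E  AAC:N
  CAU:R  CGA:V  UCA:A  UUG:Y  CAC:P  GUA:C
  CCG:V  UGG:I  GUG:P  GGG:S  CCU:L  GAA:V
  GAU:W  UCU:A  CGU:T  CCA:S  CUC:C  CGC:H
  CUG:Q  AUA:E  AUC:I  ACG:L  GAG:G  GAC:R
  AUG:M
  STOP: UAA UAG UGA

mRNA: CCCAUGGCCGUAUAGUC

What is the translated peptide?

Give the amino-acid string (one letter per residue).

Answer: MFC

Derivation:
start AUG at pos 3
pos 3: AUG -> M; peptide=M
pos 6: GCC -> F; peptide=MF
pos 9: GUA -> C; peptide=MFC
pos 12: UAG -> STOP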